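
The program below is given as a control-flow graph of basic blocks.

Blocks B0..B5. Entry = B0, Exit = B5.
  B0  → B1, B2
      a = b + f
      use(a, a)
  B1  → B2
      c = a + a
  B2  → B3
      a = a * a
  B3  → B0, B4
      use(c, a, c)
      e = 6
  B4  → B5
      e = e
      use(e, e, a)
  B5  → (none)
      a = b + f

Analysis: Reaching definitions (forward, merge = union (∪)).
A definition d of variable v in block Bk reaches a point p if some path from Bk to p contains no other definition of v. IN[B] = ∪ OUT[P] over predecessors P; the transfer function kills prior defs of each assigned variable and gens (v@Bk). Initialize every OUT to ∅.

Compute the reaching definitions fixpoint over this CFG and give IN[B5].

Fixpoint table:
  B0:  IN={a@B2, c@B1, e@B3}  OUT={a@B0, c@B1, e@B3}
  B1:  IN={a@B0, c@B1, e@B3}  OUT={a@B0, c@B1, e@B3}
  B2:  IN={a@B0, c@B1, e@B3}  OUT={a@B2, c@B1, e@B3}
  B3:  IN={a@B2, c@B1, e@B3}  OUT={a@B2, c@B1, e@B3}
  B4:  IN={a@B2, c@B1, e@B3}  OUT={a@B2, c@B1, e@B4}
  B5:  IN={a@B2, c@B1, e@B4}  OUT={a@B5, c@B1, e@B4}

Merge at B5: IN[B5] = OUT[B4] = {a@B2, c@B1, e@B4}

Answer: {a@B2, c@B1, e@B4}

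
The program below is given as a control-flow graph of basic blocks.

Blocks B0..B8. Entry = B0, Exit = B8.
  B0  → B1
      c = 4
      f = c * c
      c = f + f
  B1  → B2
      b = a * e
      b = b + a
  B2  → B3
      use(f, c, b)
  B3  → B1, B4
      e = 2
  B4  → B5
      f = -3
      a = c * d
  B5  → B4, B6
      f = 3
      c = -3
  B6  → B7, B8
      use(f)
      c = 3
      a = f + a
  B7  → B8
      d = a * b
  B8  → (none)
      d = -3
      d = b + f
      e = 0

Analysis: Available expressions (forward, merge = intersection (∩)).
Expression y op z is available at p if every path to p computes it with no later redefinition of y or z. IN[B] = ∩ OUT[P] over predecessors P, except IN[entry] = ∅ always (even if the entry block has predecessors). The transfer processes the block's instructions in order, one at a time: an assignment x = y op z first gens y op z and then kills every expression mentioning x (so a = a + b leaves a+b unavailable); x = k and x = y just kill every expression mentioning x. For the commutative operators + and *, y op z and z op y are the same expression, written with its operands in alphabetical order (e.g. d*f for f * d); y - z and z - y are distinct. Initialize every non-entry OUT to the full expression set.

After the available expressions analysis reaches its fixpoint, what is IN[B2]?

Converged values:
  B0:  IN={}  OUT={f+f}
  B1:  IN={f+f}  OUT={a*e, f+f}
  B2:  IN={a*e, f+f}  OUT={a*e, f+f}
  B3:  IN={a*e, f+f}  OUT={f+f}
  B4:  IN={}  OUT={c*d}
  B5:  IN={c*d}  OUT={}
  B6:  IN={}  OUT={}
  B7:  IN={}  OUT={a*b}
  B8:  IN={}  OUT={b+f}

Merge at B2: IN[B2] = OUT[B1] = {a*e, f+f}

Answer: {a*e, f+f}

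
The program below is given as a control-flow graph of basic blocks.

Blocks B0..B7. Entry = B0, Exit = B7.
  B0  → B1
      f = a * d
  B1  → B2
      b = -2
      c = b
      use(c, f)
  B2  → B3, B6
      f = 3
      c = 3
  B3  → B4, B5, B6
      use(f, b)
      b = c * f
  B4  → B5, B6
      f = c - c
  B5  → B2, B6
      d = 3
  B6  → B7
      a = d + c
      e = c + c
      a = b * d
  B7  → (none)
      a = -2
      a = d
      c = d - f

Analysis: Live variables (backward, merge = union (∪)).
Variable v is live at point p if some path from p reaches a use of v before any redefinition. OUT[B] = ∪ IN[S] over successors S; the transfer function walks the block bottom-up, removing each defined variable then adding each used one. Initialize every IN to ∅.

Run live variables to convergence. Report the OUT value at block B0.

Converged values:
  B0:  IN={a, d}  OUT={d, f}
  B1:  IN={d, f}  OUT={b, d}
  B2:  IN={b, d}  OUT={b, c, d, f}
  B3:  IN={b, c, d, f}  OUT={b, c, d, f}
  B4:  IN={b, c, d}  OUT={b, c, d, f}
  B5:  IN={b, c, f}  OUT={b, c, d, f}
  B6:  IN={b, c, d, f}  OUT={d, f}
  B7:  IN={d, f}  OUT={}

Merge at B0: OUT[B0] = IN[B1] = {d, f}

Answer: {d, f}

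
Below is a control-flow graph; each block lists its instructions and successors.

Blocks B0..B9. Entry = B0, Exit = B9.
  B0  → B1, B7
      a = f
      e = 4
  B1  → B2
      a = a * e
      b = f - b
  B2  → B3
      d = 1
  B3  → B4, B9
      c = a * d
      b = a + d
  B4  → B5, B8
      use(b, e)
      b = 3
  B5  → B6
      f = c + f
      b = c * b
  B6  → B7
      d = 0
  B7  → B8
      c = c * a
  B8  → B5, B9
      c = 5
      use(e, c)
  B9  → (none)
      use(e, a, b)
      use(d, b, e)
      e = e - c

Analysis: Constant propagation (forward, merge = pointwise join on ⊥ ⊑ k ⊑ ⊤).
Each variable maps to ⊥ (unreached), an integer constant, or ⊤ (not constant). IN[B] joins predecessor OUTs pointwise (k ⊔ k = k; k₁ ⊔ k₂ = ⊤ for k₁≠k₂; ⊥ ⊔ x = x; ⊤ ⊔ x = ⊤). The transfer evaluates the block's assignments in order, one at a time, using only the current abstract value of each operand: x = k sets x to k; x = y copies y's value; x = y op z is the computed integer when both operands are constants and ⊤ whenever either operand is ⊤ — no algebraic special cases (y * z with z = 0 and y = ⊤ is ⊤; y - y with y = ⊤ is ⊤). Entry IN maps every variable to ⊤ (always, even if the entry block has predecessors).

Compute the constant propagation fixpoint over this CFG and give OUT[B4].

Answer: {a: ⊤, b: 3, c: ⊤, d: 1, e: 4, f: ⊤}

Working:
Per-block solution:
  B0: | IN=(all ⊤) | OUT={e:4; rest ⊤}
  B1: | IN={e:4; rest ⊤} | OUT={e:4; rest ⊤}
  B2: | IN={e:4; rest ⊤} | OUT={d:1, e:4; rest ⊤}
  B3: | IN={d:1, e:4; rest ⊤} | OUT={d:1, e:4; rest ⊤}
  B4: | IN={d:1, e:4; rest ⊤} | OUT={b:3, d:1, e:4; rest ⊤}
  B5: | IN={e:4; rest ⊤} | OUT={e:4; rest ⊤}
  B6: | IN={e:4; rest ⊤} | OUT={d:0, e:4; rest ⊤}
  B7: | IN={e:4; rest ⊤} | OUT={e:4; rest ⊤}
  B8: | IN={e:4; rest ⊤} | OUT={c:5, e:4; rest ⊤}
  B9: | IN={e:4; rest ⊤} | OUT=(all ⊤)

Merge at B4: IN[B4] = OUT[B3] = {a: ⊤, b: ⊤, c: ⊤, d: 1, e: 4, f: ⊤}
Applying B4's transfer function to that IN value gives OUT[B4] (row B4 above).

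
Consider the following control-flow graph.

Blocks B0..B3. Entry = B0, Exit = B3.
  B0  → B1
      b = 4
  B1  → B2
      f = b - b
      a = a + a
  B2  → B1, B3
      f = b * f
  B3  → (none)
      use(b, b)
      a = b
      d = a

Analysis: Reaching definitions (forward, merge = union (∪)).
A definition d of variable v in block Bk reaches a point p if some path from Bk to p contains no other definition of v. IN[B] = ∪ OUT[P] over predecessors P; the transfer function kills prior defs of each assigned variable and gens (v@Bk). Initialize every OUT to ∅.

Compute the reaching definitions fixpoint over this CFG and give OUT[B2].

Answer: {a@B1, b@B0, f@B2}

Trace:
Converged values:
  B0: | IN={} | OUT={b@B0}
  B1: | IN={a@B1, b@B0, f@B2} | OUT={a@B1, b@B0, f@B1}
  B2: | IN={a@B1, b@B0, f@B1} | OUT={a@B1, b@B0, f@B2}
  B3: | IN={a@B1, b@B0, f@B2} | OUT={a@B3, b@B0, d@B3, f@B2}

Merge at B2: IN[B2] = OUT[B1] = {a@B1, b@B0, f@B1}
Applying B2's transfer function to that IN value gives OUT[B2] (row B2 above).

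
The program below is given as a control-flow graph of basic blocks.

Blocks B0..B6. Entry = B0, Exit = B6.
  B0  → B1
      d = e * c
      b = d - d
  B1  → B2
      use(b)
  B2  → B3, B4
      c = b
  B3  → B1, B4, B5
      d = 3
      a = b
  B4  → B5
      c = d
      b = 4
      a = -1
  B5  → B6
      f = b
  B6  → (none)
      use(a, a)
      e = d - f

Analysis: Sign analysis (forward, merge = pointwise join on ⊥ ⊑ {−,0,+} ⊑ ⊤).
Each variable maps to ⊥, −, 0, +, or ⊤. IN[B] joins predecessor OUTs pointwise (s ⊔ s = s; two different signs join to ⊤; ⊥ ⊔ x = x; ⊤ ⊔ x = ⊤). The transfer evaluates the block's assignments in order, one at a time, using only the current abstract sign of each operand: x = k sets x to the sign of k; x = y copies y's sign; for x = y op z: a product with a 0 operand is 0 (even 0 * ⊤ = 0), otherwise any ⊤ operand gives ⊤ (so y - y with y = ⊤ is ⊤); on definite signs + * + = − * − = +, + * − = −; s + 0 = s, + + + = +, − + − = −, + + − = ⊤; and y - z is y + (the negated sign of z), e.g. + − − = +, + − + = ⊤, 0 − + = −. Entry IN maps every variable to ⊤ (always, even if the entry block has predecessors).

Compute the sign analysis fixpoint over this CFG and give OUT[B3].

Per-block solution:
  B0:   IN=(all ⊤)   OUT=(all ⊤)
  B1:   IN=(all ⊤)   OUT=(all ⊤)
  B2:   IN=(all ⊤)   OUT=(all ⊤)
  B3:   IN=(all ⊤)   OUT={d:+; rest ⊤}
  B4:   IN=(all ⊤)   OUT={a:-, b:+; rest ⊤}
  B5:   IN=(all ⊤)   OUT=(all ⊤)
  B6:   IN=(all ⊤)   OUT=(all ⊤)

Merge at B3: IN[B3] = OUT[B2] = {a: ⊤, b: ⊤, c: ⊤, d: ⊤, e: ⊤, f: ⊤}
Applying B3's transfer function to that IN value gives OUT[B3] (row B3 above).

Answer: {a: ⊤, b: ⊤, c: ⊤, d: +, e: ⊤, f: ⊤}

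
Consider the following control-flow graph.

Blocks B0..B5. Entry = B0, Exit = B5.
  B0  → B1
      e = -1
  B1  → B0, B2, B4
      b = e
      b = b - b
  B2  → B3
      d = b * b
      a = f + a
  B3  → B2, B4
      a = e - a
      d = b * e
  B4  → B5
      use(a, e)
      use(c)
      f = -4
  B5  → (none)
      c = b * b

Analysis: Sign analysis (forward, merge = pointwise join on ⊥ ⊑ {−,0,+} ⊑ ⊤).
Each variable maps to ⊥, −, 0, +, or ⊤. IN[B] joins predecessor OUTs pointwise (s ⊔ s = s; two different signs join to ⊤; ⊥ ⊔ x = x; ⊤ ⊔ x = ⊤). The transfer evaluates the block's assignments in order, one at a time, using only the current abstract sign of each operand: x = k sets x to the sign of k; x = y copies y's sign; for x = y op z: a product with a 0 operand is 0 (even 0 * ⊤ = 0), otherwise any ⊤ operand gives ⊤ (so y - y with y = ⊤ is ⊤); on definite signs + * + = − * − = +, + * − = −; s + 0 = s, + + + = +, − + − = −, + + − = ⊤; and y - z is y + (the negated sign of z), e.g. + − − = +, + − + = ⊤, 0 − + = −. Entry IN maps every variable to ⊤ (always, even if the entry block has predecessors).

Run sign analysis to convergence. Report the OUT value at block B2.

Answer: {a: ⊤, b: ⊤, c: ⊤, d: ⊤, e: -, f: ⊤}

Trace:
Converged values:
  B0:  IN=(all ⊤)  OUT={e:-; rest ⊤}
  B1:  IN={e:-; rest ⊤}  OUT={e:-; rest ⊤}
  B2:  IN={e:-; rest ⊤}  OUT={e:-; rest ⊤}
  B3:  IN={e:-; rest ⊤}  OUT={e:-; rest ⊤}
  B4:  IN={e:-; rest ⊤}  OUT={e:-, f:-; rest ⊤}
  B5:  IN={e:-, f:-; rest ⊤}  OUT={e:-, f:-; rest ⊤}

Merge at B2: IN[B2] = OUT[B1] ⊔ OUT[B3] = {a: ⊤, b: ⊤, c: ⊤, d: ⊤, e: -, f: ⊤}
Applying B2's transfer function to that IN value gives OUT[B2] (row B2 above).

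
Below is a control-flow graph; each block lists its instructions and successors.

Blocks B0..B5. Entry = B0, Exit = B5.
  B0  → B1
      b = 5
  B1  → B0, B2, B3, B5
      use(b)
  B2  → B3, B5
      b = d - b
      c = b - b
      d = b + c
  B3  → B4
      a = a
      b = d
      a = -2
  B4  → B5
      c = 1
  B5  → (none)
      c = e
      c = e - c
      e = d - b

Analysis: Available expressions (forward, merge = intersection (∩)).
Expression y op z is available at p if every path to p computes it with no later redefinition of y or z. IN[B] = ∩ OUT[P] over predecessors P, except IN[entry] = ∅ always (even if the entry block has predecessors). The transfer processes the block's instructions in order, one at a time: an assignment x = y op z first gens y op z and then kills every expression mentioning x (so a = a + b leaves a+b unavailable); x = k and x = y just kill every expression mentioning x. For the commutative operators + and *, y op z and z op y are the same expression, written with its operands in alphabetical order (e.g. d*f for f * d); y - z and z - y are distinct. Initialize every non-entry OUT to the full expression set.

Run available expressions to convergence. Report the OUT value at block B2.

Answer: {b+c, b-b}

Derivation:
Per-block solution:
  B0: | IN={} | OUT={}
  B1: | IN={} | OUT={}
  B2: | IN={} | OUT={b+c, b-b}
  B3: | IN={} | OUT={}
  B4: | IN={} | OUT={}
  B5: | IN={} | OUT={d-b}

Merge at B2: IN[B2] = OUT[B1] = {}
Applying B2's transfer function to that IN value gives OUT[B2] (row B2 above).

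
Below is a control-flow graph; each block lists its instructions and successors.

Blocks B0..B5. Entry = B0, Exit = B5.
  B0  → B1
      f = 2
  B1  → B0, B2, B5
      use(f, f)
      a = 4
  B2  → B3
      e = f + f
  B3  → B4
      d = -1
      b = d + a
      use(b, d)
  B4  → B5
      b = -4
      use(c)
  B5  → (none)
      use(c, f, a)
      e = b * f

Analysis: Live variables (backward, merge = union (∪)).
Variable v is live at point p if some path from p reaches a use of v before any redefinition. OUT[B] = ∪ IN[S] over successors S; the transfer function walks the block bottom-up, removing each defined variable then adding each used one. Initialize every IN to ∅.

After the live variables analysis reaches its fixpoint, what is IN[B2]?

Answer: {a, c, f}

Derivation:
Fixpoint table:
  B0:   IN={b, c}   OUT={b, c, f}
  B1:   IN={b, c, f}   OUT={a, b, c, f}
  B2:   IN={a, c, f}   OUT={a, c, f}
  B3:   IN={a, c, f}   OUT={a, c, f}
  B4:   IN={a, c, f}   OUT={a, b, c, f}
  B5:   IN={a, b, c, f}   OUT={}

Merge at B2: OUT[B2] = IN[B3] = {a, c, f}
Applying B2's transfer function to that OUT value gives IN[B2] (row B2 above).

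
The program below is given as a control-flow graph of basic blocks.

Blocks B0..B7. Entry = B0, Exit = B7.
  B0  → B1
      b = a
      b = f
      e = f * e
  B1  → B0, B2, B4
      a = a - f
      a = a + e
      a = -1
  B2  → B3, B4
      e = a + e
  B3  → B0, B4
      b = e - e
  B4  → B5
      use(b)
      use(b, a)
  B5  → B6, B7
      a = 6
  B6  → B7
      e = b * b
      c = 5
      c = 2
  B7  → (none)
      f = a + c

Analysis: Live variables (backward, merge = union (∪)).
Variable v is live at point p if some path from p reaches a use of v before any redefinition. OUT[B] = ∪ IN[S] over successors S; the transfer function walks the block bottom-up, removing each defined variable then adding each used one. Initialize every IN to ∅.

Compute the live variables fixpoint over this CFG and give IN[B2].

Fixpoint table:
  B0:   IN={a, c, e, f}   OUT={a, b, c, e, f}
  B1:   IN={a, b, c, e, f}   OUT={a, b, c, e, f}
  B2:   IN={a, b, c, e, f}   OUT={a, b, c, e, f}
  B3:   IN={a, c, e, f}   OUT={a, b, c, e, f}
  B4:   IN={a, b, c}   OUT={b, c}
  B5:   IN={b, c}   OUT={a, b, c}
  B6:   IN={a, b}   OUT={a, c}
  B7:   IN={a, c}   OUT={}

Merge at B2: OUT[B2] = IN[B3] ⊔ IN[B4] = {a, b, c, e, f}
Applying B2's transfer function to that OUT value gives IN[B2] (row B2 above).

Answer: {a, b, c, e, f}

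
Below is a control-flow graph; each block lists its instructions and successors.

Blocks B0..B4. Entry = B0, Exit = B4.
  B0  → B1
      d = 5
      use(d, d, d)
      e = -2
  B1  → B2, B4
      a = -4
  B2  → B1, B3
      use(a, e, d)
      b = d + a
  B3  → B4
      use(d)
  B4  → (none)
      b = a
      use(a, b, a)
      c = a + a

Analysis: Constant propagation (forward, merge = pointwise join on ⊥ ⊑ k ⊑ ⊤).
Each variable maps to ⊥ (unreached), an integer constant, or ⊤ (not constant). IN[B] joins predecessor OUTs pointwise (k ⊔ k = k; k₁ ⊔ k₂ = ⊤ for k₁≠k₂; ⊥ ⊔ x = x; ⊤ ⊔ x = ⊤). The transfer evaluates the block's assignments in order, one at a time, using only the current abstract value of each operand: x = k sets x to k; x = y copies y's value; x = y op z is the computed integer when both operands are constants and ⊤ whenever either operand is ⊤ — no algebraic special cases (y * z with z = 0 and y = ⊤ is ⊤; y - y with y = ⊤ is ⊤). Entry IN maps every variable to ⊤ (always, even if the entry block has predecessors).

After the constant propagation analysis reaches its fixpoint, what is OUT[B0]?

Per-block solution:
  B0:  IN=(all ⊤)  OUT={d:5, e:-2; rest ⊤}
  B1:  IN={d:5, e:-2; rest ⊤}  OUT={a:-4, d:5, e:-2; rest ⊤}
  B2:  IN={a:-4, d:5, e:-2; rest ⊤}  OUT={a:-4, b:1, d:5, e:-2; rest ⊤}
  B3:  IN={a:-4, b:1, d:5, e:-2; rest ⊤}  OUT={a:-4, b:1, d:5, e:-2; rest ⊤}
  B4:  IN={a:-4, d:5, e:-2; rest ⊤}  OUT={a:-4, b:-4, c:-8, d:5, e:-2; rest ⊤}

B0 is the boundary node: IN[B0] = {a: ⊤, b: ⊤, c: ⊤, d: ⊤, e: ⊤, f: ⊤}
Applying B0's transfer function to that IN value gives OUT[B0] (row B0 above).

Answer: {a: ⊤, b: ⊤, c: ⊤, d: 5, e: -2, f: ⊤}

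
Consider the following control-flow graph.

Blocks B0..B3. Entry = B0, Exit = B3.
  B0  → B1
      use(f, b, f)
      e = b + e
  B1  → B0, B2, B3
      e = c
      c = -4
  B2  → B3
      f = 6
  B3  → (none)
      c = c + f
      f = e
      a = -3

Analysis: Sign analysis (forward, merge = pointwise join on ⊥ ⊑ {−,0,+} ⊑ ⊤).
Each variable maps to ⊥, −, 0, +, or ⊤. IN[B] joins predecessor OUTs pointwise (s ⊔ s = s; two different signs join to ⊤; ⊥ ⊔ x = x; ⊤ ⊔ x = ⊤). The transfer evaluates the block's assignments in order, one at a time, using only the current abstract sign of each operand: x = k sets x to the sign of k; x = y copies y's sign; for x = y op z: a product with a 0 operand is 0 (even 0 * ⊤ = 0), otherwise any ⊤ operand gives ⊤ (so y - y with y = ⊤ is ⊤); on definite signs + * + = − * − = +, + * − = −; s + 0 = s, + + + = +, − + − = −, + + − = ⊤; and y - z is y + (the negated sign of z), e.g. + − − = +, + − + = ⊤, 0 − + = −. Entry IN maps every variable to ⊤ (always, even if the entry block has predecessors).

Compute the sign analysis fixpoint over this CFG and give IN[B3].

Fixpoint table:
  B0: | IN=(all ⊤) | OUT=(all ⊤)
  B1: | IN=(all ⊤) | OUT={c:-; rest ⊤}
  B2: | IN={c:-; rest ⊤} | OUT={c:-, f:+; rest ⊤}
  B3: | IN={c:-; rest ⊤} | OUT={a:-; rest ⊤}

Merge at B3: IN[B3] = OUT[B1] ⊔ OUT[B2] = {a: ⊤, b: ⊤, c: -, d: ⊤, e: ⊤, f: ⊤}

Answer: {a: ⊤, b: ⊤, c: -, d: ⊤, e: ⊤, f: ⊤}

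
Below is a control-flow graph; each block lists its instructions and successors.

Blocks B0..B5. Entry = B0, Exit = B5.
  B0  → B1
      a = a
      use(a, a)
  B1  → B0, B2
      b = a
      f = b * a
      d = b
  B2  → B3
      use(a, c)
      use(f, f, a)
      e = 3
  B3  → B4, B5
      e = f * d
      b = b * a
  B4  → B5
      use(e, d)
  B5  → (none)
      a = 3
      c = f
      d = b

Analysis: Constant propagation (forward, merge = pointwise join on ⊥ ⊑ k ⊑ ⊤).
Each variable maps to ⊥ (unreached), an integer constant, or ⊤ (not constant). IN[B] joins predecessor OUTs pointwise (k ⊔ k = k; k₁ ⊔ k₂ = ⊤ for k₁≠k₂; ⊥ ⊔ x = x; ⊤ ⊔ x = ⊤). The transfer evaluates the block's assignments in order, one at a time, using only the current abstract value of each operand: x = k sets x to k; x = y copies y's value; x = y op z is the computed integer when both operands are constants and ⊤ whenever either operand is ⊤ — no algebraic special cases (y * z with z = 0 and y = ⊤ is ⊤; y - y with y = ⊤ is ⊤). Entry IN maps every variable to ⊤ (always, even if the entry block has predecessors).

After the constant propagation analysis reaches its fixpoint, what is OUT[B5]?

Per-block solution:
  B0: | IN=(all ⊤) | OUT=(all ⊤)
  B1: | IN=(all ⊤) | OUT=(all ⊤)
  B2: | IN=(all ⊤) | OUT={e:3; rest ⊤}
  B3: | IN={e:3; rest ⊤} | OUT=(all ⊤)
  B4: | IN=(all ⊤) | OUT=(all ⊤)
  B5: | IN=(all ⊤) | OUT={a:3; rest ⊤}

Merge at B5: IN[B5] = OUT[B3] ⊔ OUT[B4] = {a: ⊤, b: ⊤, c: ⊤, d: ⊤, e: ⊤, f: ⊤}
Applying B5's transfer function to that IN value gives OUT[B5] (row B5 above).

Answer: {a: 3, b: ⊤, c: ⊤, d: ⊤, e: ⊤, f: ⊤}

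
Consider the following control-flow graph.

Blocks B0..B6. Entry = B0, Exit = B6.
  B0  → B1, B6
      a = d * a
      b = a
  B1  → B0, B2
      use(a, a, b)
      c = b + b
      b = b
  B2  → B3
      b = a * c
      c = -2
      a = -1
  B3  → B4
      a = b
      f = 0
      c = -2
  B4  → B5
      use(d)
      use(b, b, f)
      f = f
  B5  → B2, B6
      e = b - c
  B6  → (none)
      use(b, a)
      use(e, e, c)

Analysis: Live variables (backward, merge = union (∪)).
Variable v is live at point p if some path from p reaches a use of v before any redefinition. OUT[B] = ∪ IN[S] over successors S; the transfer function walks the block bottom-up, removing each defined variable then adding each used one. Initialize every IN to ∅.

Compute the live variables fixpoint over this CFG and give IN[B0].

Answer: {a, c, d, e}

Derivation:
Per-block solution:
  B0:   IN={a, c, d, e}   OUT={a, b, c, d, e}
  B1:   IN={a, b, d, e}   OUT={a, c, d, e}
  B2:   IN={a, c, d}   OUT={b, d}
  B3:   IN={b, d}   OUT={a, b, c, d, f}
  B4:   IN={a, b, c, d, f}   OUT={a, b, c, d}
  B5:   IN={a, b, c, d}   OUT={a, b, c, d, e}
  B6:   IN={a, b, c, e}   OUT={}

Merge at B0: OUT[B0] = IN[B1] ⊔ IN[B6] = {a, b, c, d, e}
Applying B0's transfer function to that OUT value gives IN[B0] (row B0 above).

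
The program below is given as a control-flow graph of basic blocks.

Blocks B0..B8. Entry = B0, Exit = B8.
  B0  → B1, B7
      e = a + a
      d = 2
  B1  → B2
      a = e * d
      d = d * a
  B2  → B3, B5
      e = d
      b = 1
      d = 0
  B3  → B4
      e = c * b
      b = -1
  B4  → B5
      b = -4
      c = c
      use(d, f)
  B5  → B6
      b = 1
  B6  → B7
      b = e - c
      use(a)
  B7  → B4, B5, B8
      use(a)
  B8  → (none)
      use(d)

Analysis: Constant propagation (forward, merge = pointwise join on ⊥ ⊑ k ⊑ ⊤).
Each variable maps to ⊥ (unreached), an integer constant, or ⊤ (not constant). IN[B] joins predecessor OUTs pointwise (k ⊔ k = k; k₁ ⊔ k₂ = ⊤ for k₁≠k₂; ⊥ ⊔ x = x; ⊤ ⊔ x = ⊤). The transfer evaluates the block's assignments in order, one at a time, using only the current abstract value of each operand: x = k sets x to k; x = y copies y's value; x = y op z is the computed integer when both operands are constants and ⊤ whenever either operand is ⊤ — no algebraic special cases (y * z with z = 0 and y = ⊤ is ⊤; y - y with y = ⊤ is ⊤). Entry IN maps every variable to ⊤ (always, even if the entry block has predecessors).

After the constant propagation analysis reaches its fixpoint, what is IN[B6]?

Answer: {a: ⊤, b: 1, c: ⊤, d: ⊤, e: ⊤, f: ⊤}

Trace:
Per-block solution:
  B0:  IN=(all ⊤)  OUT={d:2; rest ⊤}
  B1:  IN={d:2; rest ⊤}  OUT=(all ⊤)
  B2:  IN=(all ⊤)  OUT={b:1, d:0; rest ⊤}
  B3:  IN={b:1, d:0; rest ⊤}  OUT={b:-1, d:0; rest ⊤}
  B4:  IN=(all ⊤)  OUT={b:-4; rest ⊤}
  B5:  IN=(all ⊤)  OUT={b:1; rest ⊤}
  B6:  IN={b:1; rest ⊤}  OUT=(all ⊤)
  B7:  IN=(all ⊤)  OUT=(all ⊤)
  B8:  IN=(all ⊤)  OUT=(all ⊤)

Merge at B6: IN[B6] = OUT[B5] = {a: ⊤, b: 1, c: ⊤, d: ⊤, e: ⊤, f: ⊤}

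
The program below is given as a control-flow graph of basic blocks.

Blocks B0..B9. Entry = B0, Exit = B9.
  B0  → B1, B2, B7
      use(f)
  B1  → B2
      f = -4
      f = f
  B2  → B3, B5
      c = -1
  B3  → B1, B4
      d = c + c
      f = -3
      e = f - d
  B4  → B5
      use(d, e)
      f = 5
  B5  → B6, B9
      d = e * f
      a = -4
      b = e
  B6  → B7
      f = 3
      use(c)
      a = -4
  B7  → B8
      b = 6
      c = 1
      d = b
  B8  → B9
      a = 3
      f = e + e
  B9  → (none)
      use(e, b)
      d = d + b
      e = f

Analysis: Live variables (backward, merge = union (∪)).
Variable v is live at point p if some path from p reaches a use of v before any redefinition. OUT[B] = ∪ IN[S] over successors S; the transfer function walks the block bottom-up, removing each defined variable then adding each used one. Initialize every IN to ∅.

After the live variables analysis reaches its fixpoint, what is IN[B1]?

Converged values:
  B0: | IN={e, f} | OUT={e, f}
  B1: | IN={e} | OUT={e, f}
  B2: | IN={e, f} | OUT={c, e, f}
  B3: | IN={c} | OUT={c, d, e}
  B4: | IN={c, d, e} | OUT={c, e, f}
  B5: | IN={c, e, f} | OUT={b, c, d, e, f}
  B6: | IN={c, e} | OUT={e}
  B7: | IN={e} | OUT={b, d, e}
  B8: | IN={b, d, e} | OUT={b, d, e, f}
  B9: | IN={b, d, e, f} | OUT={}

Merge at B1: OUT[B1] = IN[B2] = {e, f}
Applying B1's transfer function to that OUT value gives IN[B1] (row B1 above).

Answer: {e}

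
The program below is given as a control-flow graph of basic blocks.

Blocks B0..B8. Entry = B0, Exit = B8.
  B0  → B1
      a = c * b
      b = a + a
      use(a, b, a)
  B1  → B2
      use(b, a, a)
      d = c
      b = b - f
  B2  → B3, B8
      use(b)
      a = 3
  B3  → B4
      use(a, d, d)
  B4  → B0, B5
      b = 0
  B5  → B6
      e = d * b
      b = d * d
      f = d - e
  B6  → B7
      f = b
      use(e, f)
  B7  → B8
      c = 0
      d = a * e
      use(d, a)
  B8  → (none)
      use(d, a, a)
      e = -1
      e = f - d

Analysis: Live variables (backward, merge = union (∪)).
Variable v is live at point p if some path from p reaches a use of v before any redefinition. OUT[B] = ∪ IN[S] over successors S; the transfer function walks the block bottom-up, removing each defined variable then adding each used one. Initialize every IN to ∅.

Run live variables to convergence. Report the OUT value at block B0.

Fixpoint table:
  B0:   IN={b, c, f}   OUT={a, b, c, f}
  B1:   IN={a, b, c, f}   OUT={b, c, d, f}
  B2:   IN={b, c, d, f}   OUT={a, c, d, f}
  B3:   IN={a, c, d, f}   OUT={a, c, d, f}
  B4:   IN={a, c, d, f}   OUT={a, b, c, d, f}
  B5:   IN={a, b, d}   OUT={a, b, e}
  B6:   IN={a, b, e}   OUT={a, e, f}
  B7:   IN={a, e, f}   OUT={a, d, f}
  B8:   IN={a, d, f}   OUT={}

Merge at B0: OUT[B0] = IN[B1] = {a, b, c, f}

Answer: {a, b, c, f}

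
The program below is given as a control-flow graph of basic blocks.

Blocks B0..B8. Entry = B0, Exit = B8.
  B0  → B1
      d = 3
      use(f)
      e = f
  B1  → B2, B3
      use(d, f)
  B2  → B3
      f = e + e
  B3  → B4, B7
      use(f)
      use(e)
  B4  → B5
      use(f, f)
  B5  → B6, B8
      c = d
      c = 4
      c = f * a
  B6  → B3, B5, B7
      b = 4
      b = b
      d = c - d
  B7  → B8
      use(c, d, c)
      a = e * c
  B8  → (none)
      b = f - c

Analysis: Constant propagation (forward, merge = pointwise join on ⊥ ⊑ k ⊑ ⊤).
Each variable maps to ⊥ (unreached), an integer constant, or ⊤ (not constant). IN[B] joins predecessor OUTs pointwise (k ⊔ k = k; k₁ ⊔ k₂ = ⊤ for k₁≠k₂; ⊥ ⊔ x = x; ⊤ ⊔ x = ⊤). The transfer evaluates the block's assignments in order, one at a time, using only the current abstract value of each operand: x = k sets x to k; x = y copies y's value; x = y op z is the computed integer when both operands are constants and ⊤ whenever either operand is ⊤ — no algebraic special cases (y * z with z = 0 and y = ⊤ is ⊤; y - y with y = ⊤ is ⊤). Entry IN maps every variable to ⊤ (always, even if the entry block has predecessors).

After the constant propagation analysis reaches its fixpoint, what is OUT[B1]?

Per-block solution:
  B0:   IN=(all ⊤)   OUT={d:3; rest ⊤}
  B1:   IN={d:3; rest ⊤}   OUT={d:3; rest ⊤}
  B2:   IN={d:3; rest ⊤}   OUT={d:3; rest ⊤}
  B3:   IN=(all ⊤)   OUT=(all ⊤)
  B4:   IN=(all ⊤)   OUT=(all ⊤)
  B5:   IN=(all ⊤)   OUT=(all ⊤)
  B6:   IN=(all ⊤)   OUT={b:4; rest ⊤}
  B7:   IN=(all ⊤)   OUT=(all ⊤)
  B8:   IN=(all ⊤)   OUT=(all ⊤)

Merge at B1: IN[B1] = OUT[B0] = {a: ⊤, b: ⊤, c: ⊤, d: 3, e: ⊤, f: ⊤}
Applying B1's transfer function to that IN value gives OUT[B1] (row B1 above).

Answer: {a: ⊤, b: ⊤, c: ⊤, d: 3, e: ⊤, f: ⊤}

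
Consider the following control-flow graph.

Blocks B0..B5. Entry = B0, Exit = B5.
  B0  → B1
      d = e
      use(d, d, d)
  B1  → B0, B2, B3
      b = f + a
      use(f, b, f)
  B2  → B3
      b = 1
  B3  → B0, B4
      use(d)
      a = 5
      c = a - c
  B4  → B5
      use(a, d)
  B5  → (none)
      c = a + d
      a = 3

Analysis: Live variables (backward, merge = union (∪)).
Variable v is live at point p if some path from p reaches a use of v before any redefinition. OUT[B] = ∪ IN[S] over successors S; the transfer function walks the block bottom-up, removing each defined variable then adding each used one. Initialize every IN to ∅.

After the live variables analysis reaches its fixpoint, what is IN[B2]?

Converged values:
  B0:  IN={a, c, e, f}  OUT={a, c, d, e, f}
  B1:  IN={a, c, d, e, f}  OUT={a, c, d, e, f}
  B2:  IN={c, d, e, f}  OUT={c, d, e, f}
  B3:  IN={c, d, e, f}  OUT={a, c, d, e, f}
  B4:  IN={a, d}  OUT={a, d}
  B5:  IN={a, d}  OUT={}

Merge at B2: OUT[B2] = IN[B3] = {c, d, e, f}
Applying B2's transfer function to that OUT value gives IN[B2] (row B2 above).

Answer: {c, d, e, f}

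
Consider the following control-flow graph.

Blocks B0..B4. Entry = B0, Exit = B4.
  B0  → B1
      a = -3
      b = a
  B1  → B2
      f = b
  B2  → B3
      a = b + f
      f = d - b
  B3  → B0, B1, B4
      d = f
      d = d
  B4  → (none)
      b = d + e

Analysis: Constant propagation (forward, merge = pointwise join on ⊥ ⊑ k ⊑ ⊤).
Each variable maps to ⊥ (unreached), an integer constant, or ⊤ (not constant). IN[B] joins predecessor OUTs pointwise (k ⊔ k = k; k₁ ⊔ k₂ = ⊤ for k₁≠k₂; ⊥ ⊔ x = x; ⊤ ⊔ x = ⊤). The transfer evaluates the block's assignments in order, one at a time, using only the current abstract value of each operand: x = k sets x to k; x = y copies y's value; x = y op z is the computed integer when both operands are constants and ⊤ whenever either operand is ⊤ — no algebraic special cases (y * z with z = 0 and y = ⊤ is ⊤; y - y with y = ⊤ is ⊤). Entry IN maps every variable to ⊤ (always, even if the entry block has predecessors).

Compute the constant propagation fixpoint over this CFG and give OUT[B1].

Answer: {a: ⊤, b: -3, c: ⊤, d: ⊤, e: ⊤, f: -3}

Derivation:
Fixpoint table:
  B0: | IN=(all ⊤) | OUT={a:-3, b:-3; rest ⊤}
  B1: | IN={b:-3; rest ⊤} | OUT={b:-3, f:-3; rest ⊤}
  B2: | IN={b:-3, f:-3; rest ⊤} | OUT={a:-6, b:-3; rest ⊤}
  B3: | IN={a:-6, b:-3; rest ⊤} | OUT={a:-6, b:-3; rest ⊤}
  B4: | IN={a:-6, b:-3; rest ⊤} | OUT={a:-6; rest ⊤}

Merge at B1: IN[B1] = OUT[B0] ⊔ OUT[B3] = {a: ⊤, b: -3, c: ⊤, d: ⊤, e: ⊤, f: ⊤}
Applying B1's transfer function to that IN value gives OUT[B1] (row B1 above).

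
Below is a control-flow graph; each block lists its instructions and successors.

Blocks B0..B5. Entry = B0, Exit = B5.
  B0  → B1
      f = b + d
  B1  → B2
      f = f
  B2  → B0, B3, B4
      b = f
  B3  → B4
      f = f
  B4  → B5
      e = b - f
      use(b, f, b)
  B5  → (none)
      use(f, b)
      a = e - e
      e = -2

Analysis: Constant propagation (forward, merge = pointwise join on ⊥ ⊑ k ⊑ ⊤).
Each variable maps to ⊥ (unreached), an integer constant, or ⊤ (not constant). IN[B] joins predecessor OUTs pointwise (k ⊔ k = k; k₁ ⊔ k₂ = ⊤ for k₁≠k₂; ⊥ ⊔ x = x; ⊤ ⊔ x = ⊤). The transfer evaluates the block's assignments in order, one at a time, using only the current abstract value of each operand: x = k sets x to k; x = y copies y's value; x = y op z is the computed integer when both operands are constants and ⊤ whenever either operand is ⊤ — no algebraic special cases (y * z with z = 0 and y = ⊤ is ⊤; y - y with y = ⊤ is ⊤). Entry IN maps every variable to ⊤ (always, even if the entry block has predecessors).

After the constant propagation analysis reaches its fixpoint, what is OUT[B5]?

Answer: {a: ⊤, b: ⊤, c: ⊤, d: ⊤, e: -2, f: ⊤}

Derivation:
Converged values:
  B0: | IN=(all ⊤) | OUT=(all ⊤)
  B1: | IN=(all ⊤) | OUT=(all ⊤)
  B2: | IN=(all ⊤) | OUT=(all ⊤)
  B3: | IN=(all ⊤) | OUT=(all ⊤)
  B4: | IN=(all ⊤) | OUT=(all ⊤)
  B5: | IN=(all ⊤) | OUT={e:-2; rest ⊤}

Merge at B5: IN[B5] = OUT[B4] = {a: ⊤, b: ⊤, c: ⊤, d: ⊤, e: ⊤, f: ⊤}
Applying B5's transfer function to that IN value gives OUT[B5] (row B5 above).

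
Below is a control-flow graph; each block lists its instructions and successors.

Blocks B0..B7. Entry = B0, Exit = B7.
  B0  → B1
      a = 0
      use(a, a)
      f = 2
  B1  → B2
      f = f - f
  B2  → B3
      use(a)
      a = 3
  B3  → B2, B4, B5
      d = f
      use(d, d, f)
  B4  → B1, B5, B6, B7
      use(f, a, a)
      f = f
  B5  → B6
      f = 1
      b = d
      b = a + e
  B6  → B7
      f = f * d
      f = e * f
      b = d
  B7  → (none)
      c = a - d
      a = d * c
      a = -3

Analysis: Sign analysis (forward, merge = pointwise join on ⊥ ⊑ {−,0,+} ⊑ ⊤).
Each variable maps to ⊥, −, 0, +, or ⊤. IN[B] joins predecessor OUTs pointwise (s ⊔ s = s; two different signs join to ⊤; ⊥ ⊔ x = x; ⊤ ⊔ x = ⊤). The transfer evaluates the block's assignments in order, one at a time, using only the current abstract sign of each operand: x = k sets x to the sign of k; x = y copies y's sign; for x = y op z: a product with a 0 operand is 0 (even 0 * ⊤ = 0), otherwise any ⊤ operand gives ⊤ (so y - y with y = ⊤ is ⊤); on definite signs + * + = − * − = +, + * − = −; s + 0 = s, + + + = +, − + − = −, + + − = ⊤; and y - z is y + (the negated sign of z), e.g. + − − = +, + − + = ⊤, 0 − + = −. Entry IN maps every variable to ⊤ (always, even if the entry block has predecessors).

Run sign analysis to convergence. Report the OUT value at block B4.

Fixpoint table:
  B0: | IN=(all ⊤) | OUT={a:0, f:+; rest ⊤}
  B1: | IN=(all ⊤) | OUT=(all ⊤)
  B2: | IN=(all ⊤) | OUT={a:+; rest ⊤}
  B3: | IN={a:+; rest ⊤} | OUT={a:+; rest ⊤}
  B4: | IN={a:+; rest ⊤} | OUT={a:+; rest ⊤}
  B5: | IN={a:+; rest ⊤} | OUT={a:+, f:+; rest ⊤}
  B6: | IN={a:+; rest ⊤} | OUT={a:+; rest ⊤}
  B7: | IN={a:+; rest ⊤} | OUT={a:-; rest ⊤}

Merge at B4: IN[B4] = OUT[B3] = {a: +, b: ⊤, c: ⊤, d: ⊤, e: ⊤, f: ⊤}
Applying B4's transfer function to that IN value gives OUT[B4] (row B4 above).

Answer: {a: +, b: ⊤, c: ⊤, d: ⊤, e: ⊤, f: ⊤}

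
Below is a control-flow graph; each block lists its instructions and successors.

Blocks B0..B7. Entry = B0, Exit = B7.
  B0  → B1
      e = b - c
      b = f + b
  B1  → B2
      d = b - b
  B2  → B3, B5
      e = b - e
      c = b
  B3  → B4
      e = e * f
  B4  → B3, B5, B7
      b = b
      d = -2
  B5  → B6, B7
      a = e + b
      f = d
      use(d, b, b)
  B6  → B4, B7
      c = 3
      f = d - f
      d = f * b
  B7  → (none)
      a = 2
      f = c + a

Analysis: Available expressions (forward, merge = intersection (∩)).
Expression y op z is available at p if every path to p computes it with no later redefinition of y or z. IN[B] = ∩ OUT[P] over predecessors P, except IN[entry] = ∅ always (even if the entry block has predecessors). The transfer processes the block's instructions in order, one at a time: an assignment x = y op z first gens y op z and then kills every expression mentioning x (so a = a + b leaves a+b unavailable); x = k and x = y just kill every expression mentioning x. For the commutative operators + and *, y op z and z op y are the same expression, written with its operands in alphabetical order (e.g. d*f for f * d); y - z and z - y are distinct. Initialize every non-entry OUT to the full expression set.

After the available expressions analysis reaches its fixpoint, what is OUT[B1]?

Answer: {b-b}

Working:
Per-block solution:
  B0:  IN={}  OUT={}
  B1:  IN={}  OUT={b-b}
  B2:  IN={b-b}  OUT={b-b}
  B3:  IN={}  OUT={}
  B4:  IN={}  OUT={}
  B5:  IN={}  OUT={b+e}
  B6:  IN={b+e}  OUT={b*f, b+e}
  B7:  IN={}  OUT={a+c}

Merge at B1: IN[B1] = OUT[B0] = {}
Applying B1's transfer function to that IN value gives OUT[B1] (row B1 above).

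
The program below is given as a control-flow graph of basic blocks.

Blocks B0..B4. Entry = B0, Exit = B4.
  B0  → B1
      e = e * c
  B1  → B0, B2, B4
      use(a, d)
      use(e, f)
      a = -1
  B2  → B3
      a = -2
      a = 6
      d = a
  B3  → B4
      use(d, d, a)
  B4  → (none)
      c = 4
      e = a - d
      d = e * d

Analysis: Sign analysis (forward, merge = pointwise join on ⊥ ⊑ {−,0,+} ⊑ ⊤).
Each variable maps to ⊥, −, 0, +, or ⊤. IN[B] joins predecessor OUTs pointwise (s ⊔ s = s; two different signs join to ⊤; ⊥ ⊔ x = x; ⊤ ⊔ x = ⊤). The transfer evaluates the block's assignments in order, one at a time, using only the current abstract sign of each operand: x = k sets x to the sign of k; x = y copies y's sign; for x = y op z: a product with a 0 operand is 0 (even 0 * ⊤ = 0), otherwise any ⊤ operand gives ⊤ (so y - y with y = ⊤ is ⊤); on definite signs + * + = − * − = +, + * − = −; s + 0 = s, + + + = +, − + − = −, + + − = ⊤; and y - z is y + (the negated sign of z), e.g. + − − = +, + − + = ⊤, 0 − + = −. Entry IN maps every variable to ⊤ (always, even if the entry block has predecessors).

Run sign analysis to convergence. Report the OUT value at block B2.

Answer: {a: +, b: ⊤, c: ⊤, d: +, e: ⊤, f: ⊤}

Trace:
Converged values:
  B0: | IN=(all ⊤) | OUT=(all ⊤)
  B1: | IN=(all ⊤) | OUT={a:-; rest ⊤}
  B2: | IN={a:-; rest ⊤} | OUT={a:+, d:+; rest ⊤}
  B3: | IN={a:+, d:+; rest ⊤} | OUT={a:+, d:+; rest ⊤}
  B4: | IN=(all ⊤) | OUT={c:+; rest ⊤}

Merge at B2: IN[B2] = OUT[B1] = {a: -, b: ⊤, c: ⊤, d: ⊤, e: ⊤, f: ⊤}
Applying B2's transfer function to that IN value gives OUT[B2] (row B2 above).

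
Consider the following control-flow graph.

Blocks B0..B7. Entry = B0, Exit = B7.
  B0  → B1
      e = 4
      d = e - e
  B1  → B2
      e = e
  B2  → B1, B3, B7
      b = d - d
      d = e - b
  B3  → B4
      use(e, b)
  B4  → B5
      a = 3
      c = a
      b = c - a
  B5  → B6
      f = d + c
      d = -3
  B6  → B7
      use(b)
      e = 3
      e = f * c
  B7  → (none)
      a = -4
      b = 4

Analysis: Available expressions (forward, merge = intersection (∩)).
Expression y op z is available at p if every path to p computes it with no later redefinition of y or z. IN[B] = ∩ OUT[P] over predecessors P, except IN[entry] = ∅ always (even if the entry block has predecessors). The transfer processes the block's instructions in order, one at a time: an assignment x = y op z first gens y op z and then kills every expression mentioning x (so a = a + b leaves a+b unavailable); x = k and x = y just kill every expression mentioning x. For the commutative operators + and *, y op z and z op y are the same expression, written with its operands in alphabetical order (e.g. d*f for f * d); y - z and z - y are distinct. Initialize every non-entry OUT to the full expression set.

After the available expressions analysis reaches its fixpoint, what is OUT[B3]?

Converged values:
  B0:  IN={}  OUT={e-e}
  B1:  IN={}  OUT={}
  B2:  IN={}  OUT={e-b}
  B3:  IN={e-b}  OUT={e-b}
  B4:  IN={e-b}  OUT={c-a}
  B5:  IN={c-a}  OUT={c-a}
  B6:  IN={c-a}  OUT={c*f, c-a}
  B7:  IN={}  OUT={}

Merge at B3: IN[B3] = OUT[B2] = {e-b}
Applying B3's transfer function to that IN value gives OUT[B3] (row B3 above).

Answer: {e-b}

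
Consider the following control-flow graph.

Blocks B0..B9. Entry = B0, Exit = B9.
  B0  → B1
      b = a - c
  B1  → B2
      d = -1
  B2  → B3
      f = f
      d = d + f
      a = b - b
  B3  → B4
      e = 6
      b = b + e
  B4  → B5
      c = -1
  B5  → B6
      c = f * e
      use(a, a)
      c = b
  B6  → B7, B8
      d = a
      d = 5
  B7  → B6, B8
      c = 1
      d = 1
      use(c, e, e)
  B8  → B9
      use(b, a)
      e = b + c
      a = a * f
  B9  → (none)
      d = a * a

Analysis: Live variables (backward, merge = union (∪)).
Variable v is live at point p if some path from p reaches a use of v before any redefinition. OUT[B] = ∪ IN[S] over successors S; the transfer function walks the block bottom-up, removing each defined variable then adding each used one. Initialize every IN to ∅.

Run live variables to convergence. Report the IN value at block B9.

Answer: {a}

Working:
Fixpoint table:
  B0:  IN={a, c, f}  OUT={b, f}
  B1:  IN={b, f}  OUT={b, d, f}
  B2:  IN={b, d, f}  OUT={a, b, f}
  B3:  IN={a, b, f}  OUT={a, b, e, f}
  B4:  IN={a, b, e, f}  OUT={a, b, e, f}
  B5:  IN={a, b, e, f}  OUT={a, b, c, e, f}
  B6:  IN={a, b, c, e, f}  OUT={a, b, c, e, f}
  B7:  IN={a, b, e, f}  OUT={a, b, c, e, f}
  B8:  IN={a, b, c, f}  OUT={a}
  B9:  IN={a}  OUT={}

B9 is the boundary node: OUT[B9] = {}
Applying B9's transfer function to that OUT value gives IN[B9] (row B9 above).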